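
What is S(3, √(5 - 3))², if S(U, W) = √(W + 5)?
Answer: 5 + √2 ≈ 6.4142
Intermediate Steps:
S(U, W) = √(5 + W)
S(3, √(5 - 3))² = (√(5 + √(5 - 3)))² = (√(5 + √2))² = 5 + √2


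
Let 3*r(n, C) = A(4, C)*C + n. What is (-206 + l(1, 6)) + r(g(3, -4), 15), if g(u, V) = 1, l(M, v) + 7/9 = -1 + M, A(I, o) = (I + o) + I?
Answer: -823/9 ≈ -91.444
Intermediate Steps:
A(I, o) = o + 2*I
l(M, v) = -16/9 + M (l(M, v) = -7/9 + (-1 + M) = -16/9 + M)
r(n, C) = n/3 + C*(8 + C)/3 (r(n, C) = ((C + 2*4)*C + n)/3 = ((C + 8)*C + n)/3 = ((8 + C)*C + n)/3 = (C*(8 + C) + n)/3 = (n + C*(8 + C))/3 = n/3 + C*(8 + C)/3)
(-206 + l(1, 6)) + r(g(3, -4), 15) = (-206 + (-16/9 + 1)) + ((⅓)*1 + (⅓)*15*(8 + 15)) = (-206 - 7/9) + (⅓ + (⅓)*15*23) = -1861/9 + (⅓ + 115) = -1861/9 + 346/3 = -823/9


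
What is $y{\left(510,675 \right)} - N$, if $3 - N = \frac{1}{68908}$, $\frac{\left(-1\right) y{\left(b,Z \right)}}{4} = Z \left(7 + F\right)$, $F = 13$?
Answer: $- \frac{3721238723}{68908} \approx -54003.0$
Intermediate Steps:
$y{\left(b,Z \right)} = - 80 Z$ ($y{\left(b,Z \right)} = - 4 Z \left(7 + 13\right) = - 4 Z 20 = - 4 \cdot 20 Z = - 80 Z$)
$N = \frac{206723}{68908}$ ($N = 3 - \frac{1}{68908} = \frac{206723}{68908} \approx 3.0$)
$y{\left(510,675 \right)} - N = \left(-80\right) 675 - \frac{206723}{68908} = -54000 - \frac{206723}{68908} = - \frac{3721238723}{68908}$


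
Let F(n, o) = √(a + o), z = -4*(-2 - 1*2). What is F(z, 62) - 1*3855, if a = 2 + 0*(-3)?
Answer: -3847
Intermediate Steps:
a = 2 (a = 2 + 0 = 2)
z = 16 (z = -4*(-2 - 2) = -4*(-4) = 16)
F(n, o) = √(2 + o)
F(z, 62) - 1*3855 = √(2 + 62) - 1*3855 = √64 - 3855 = 8 - 3855 = -3847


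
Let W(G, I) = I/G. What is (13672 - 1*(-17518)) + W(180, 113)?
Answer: 5614313/180 ≈ 31191.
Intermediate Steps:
(13672 - 1*(-17518)) + W(180, 113) = (13672 - 1*(-17518)) + 113/180 = (13672 + 17518) + 113*(1/180) = 31190 + 113/180 = 5614313/180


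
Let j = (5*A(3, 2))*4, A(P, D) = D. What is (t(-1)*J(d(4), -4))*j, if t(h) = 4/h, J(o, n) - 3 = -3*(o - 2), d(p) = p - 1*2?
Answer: -480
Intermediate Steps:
d(p) = -2 + p (d(p) = p - 2 = -2 + p)
J(o, n) = 9 - 3*o (J(o, n) = 3 - 3*(o - 2) = 3 - 3*(-2 + o) = 3 + (6 - 3*o) = 9 - 3*o)
j = 40 (j = (5*2)*4 = 10*4 = 40)
(t(-1)*J(d(4), -4))*j = ((4/(-1))*(9 - 3*(-2 + 4)))*40 = ((4*(-1))*(9 - 3*2))*40 = -4*(9 - 6)*40 = -4*3*40 = -12*40 = -480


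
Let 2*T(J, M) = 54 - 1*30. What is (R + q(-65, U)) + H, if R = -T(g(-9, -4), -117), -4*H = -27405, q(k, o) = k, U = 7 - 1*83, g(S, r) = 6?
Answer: 27097/4 ≈ 6774.3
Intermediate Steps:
T(J, M) = 12 (T(J, M) = (54 - 1*30)/2 = (54 - 30)/2 = (1/2)*24 = 12)
U = -76 (U = 7 - 83 = -76)
H = 27405/4 (H = -1/4*(-27405) = 27405/4 ≈ 6851.3)
R = -12 (R = -1*12 = -12)
(R + q(-65, U)) + H = (-12 - 65) + 27405/4 = -77 + 27405/4 = 27097/4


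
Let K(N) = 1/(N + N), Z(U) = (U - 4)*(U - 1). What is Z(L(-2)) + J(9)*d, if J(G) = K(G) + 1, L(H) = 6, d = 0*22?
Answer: 10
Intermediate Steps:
d = 0
Z(U) = (-1 + U)*(-4 + U) (Z(U) = (-4 + U)*(-1 + U) = (-1 + U)*(-4 + U))
K(N) = 1/(2*N)
J(G) = 1 + 1/(2*G) (J(G) = 1/(2*G) + 1 = 1 + 1/(2*G))
Z(L(-2)) + J(9)*d = (4 + 6² - 5*6) + ((½ + 9)/9)*0 = (4 + 36 - 30) + ((⅑)*(19/2))*0 = 10 + (19/18)*0 = 10 + 0 = 10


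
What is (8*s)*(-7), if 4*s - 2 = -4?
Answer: 28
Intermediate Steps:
s = -½ (s = ½ + (¼)*(-4) = ½ - 1 = -½ ≈ -0.50000)
(8*s)*(-7) = (8*(-½))*(-7) = -4*(-7) = 28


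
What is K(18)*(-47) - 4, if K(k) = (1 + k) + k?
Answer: -1743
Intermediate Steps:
K(k) = 1 + 2*k
K(18)*(-47) - 4 = (1 + 2*18)*(-47) - 4 = (1 + 36)*(-47) - 4 = 37*(-47) - 4 = -1739 - 4 = -1743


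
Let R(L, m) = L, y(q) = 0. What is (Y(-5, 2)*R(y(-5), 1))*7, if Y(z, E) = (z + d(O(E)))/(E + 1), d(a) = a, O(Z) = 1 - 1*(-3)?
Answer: 0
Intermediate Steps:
O(Z) = 4 (O(Z) = 1 + 3 = 4)
Y(z, E) = (4 + z)/(1 + E) (Y(z, E) = (z + 4)/(E + 1) = (4 + z)/(1 + E))
(Y(-5, 2)*R(y(-5), 1))*7 = (((4 - 5)/(1 + 2))*0)*7 = ((-1/3)*0)*7 = (((1/3)*(-1))*0)*7 = -1/3*0*7 = 0*7 = 0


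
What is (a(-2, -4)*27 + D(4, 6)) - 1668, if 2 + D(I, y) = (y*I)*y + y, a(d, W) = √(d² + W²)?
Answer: -1520 + 54*√5 ≈ -1399.3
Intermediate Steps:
a(d, W) = √(W² + d²)
D(I, y) = -2 + y + I*y² (D(I, y) = -2 + ((y*I)*y + y) = -2 + ((I*y)*y + y) = -2 + (I*y² + y) = -2 + (y + I*y²) = -2 + y + I*y²)
(a(-2, -4)*27 + D(4, 6)) - 1668 = (√((-4)² + (-2)²)*27 + (-2 + 6 + 4*6²)) - 1668 = (√(16 + 4)*27 + (-2 + 6 + 4*36)) - 1668 = (√20*27 + (-2 + 6 + 144)) - 1668 = ((2*√5)*27 + 148) - 1668 = (54*√5 + 148) - 1668 = (148 + 54*√5) - 1668 = -1520 + 54*√5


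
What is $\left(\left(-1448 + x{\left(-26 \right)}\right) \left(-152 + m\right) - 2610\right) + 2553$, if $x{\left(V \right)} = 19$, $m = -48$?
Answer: $285743$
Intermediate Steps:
$\left(\left(-1448 + x{\left(-26 \right)}\right) \left(-152 + m\right) - 2610\right) + 2553 = \left(\left(-1448 + 19\right) \left(-152 - 48\right) - 2610\right) + 2553 = \left(\left(-1429\right) \left(-200\right) - 2610\right) + 2553 = \left(285800 - 2610\right) + 2553 = 283190 + 2553 = 285743$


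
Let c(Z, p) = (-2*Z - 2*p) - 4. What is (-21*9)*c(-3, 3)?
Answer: 756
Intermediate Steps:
c(Z, p) = -4 - 2*Z - 2*p
(-21*9)*c(-3, 3) = (-21*9)*(-4 - 2*(-3) - 2*3) = -189*(-4 + 6 - 6) = -189*(-4) = 756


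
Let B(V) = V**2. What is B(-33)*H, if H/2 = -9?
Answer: -19602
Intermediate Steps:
H = -18 (H = 2*(-9) = -18)
B(-33)*H = (-33)**2*(-18) = 1089*(-18) = -19602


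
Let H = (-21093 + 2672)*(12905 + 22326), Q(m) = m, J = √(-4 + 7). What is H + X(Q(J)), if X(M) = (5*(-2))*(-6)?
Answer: -648990191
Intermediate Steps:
J = √3 ≈ 1.7320
X(M) = 60 (X(M) = -10*(-6) = 60)
H = -648990251 (H = -18421*35231 = -648990251)
H + X(Q(J)) = -648990251 + 60 = -648990191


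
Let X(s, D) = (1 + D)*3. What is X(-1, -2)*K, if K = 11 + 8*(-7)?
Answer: 135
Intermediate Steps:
X(s, D) = 3 + 3*D
K = -45 (K = 11 - 56 = -45)
X(-1, -2)*K = (3 + 3*(-2))*(-45) = (3 - 6)*(-45) = -3*(-45) = 135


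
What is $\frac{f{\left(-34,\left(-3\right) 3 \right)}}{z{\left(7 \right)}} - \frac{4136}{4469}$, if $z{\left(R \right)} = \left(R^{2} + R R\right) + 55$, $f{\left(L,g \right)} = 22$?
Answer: $- \frac{534490}{683757} \approx -0.7817$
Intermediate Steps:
$z{\left(R \right)} = 55 + 2 R^{2}$ ($z{\left(R \right)} = \left(R^{2} + R^{2}\right) + 55 = 2 R^{2} + 55 = 55 + 2 R^{2}$)
$\frac{f{\left(-34,\left(-3\right) 3 \right)}}{z{\left(7 \right)}} - \frac{4136}{4469} = \frac{22}{55 + 2 \cdot 7^{2}} - \frac{4136}{4469} = \frac{22}{55 + 2 \cdot 49} - \frac{4136}{4469} = \frac{22}{55 + 98} - \frac{4136}{4469} = \frac{22}{153} - \frac{4136}{4469} = - \frac{534490}{683757}$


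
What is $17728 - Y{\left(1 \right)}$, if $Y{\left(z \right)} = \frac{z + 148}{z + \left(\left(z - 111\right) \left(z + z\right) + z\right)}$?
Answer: $\frac{3864853}{218} \approx 17729.0$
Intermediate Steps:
$Y{\left(z \right)} = \frac{148 + z}{2 z + 2 z \left(-111 + z\right)}$ ($Y{\left(z \right)} = \frac{148 + z}{z + \left(\left(-111 + z\right) 2 z + z\right)} = \frac{148 + z}{z + \left(2 z \left(-111 + z\right) + z\right)} = \frac{148 + z}{z + \left(z + 2 z \left(-111 + z\right)\right)} = \frac{148 + z}{2 z + 2 z \left(-111 + z\right)}$)
$17728 - Y{\left(1 \right)} = 17728 - \frac{148 + 1}{2 \cdot 1 \left(-110 + 1\right)} = 17728 - \frac{1}{2} \cdot 1 \frac{1}{-109} \cdot 149 = 17728 - \frac{1}{2} \cdot 1 \left(- \frac{1}{109}\right) 149 = 17728 - - \frac{149}{218} = 17728 + \frac{149}{218} = \frac{3864853}{218}$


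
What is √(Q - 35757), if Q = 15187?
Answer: 11*I*√170 ≈ 143.42*I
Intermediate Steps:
√(Q - 35757) = √(15187 - 35757) = √(-20570) = 11*I*√170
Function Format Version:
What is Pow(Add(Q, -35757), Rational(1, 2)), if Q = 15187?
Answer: Mul(11, I, Pow(170, Rational(1, 2))) ≈ Mul(143.42, I)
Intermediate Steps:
Pow(Add(Q, -35757), Rational(1, 2)) = Pow(Add(15187, -35757), Rational(1, 2)) = Pow(-20570, Rational(1, 2)) = Mul(11, I, Pow(170, Rational(1, 2)))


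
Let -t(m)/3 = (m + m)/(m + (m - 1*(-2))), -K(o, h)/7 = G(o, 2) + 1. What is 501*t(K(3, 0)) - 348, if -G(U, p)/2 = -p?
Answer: -64437/34 ≈ -1895.2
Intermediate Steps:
G(U, p) = 2*p (G(U, p) = -(-2)*p = 2*p)
K(o, h) = -35 (K(o, h) = -7*(2*2 + 1) = -7*(4 + 1) = -7*5 = -35)
t(m) = -6*m/(2 + 2*m) (t(m) = -3*(m + m)/(m + (m - 1*(-2))) = -3*2*m/(m + (m + 2)) = -3*2*m/(m + (2 + m)) = -3*2*m/(2 + 2*m) = -6*m/(2 + 2*m))
501*t(K(3, 0)) - 348 = 501*(-3*(-35)/(1 - 35)) - 348 = 501*(-3*(-35)/(-34)) - 348 = 501*(-3*(-35)*(-1/34)) - 348 = 501*(-105/34) - 348 = -52605/34 - 348 = -64437/34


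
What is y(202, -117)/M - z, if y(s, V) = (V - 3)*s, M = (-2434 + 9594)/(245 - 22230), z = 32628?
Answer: 7482498/179 ≈ 41802.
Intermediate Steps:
M = -1432/4397 (M = 7160/(-21985) = 7160*(-1/21985) = -1432/4397 ≈ -0.32568)
y(s, V) = s*(-3 + V) (y(s, V) = (-3 + V)*s = s*(-3 + V))
y(202, -117)/M - z = (202*(-3 - 117))/(-1432/4397) - 1*32628 = (202*(-120))*(-4397/1432) - 32628 = -24240*(-4397/1432) - 32628 = 13322910/179 - 32628 = 7482498/179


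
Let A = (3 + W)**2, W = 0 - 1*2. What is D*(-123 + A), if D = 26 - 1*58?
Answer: 3904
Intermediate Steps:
W = -2 (W = 0 - 2 = -2)
D = -32 (D = 26 - 58 = -32)
A = 1 (A = (3 - 2)**2 = 1**2 = 1)
D*(-123 + A) = -32*(-123 + 1) = -32*(-122) = 3904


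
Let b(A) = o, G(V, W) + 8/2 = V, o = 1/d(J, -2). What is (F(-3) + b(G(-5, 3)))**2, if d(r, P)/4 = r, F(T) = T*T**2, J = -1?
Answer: 11881/16 ≈ 742.56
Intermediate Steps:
F(T) = T**3
d(r, P) = 4*r
o = -1/4 (o = 1/(4*(-1)) = 1/(-4) = -1/4 ≈ -0.25000)
G(V, W) = -4 + V
b(A) = -1/4
(F(-3) + b(G(-5, 3)))**2 = ((-3)**3 - 1/4)**2 = (-27 - 1/4)**2 = (-109/4)**2 = 11881/16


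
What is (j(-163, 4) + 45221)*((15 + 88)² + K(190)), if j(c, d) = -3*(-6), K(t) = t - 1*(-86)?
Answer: 492426515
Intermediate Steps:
K(t) = 86 + t (K(t) = t + 86 = 86 + t)
j(c, d) = 18
(j(-163, 4) + 45221)*((15 + 88)² + K(190)) = (18 + 45221)*((15 + 88)² + (86 + 190)) = 45239*(103² + 276) = 45239*(10609 + 276) = 45239*10885 = 492426515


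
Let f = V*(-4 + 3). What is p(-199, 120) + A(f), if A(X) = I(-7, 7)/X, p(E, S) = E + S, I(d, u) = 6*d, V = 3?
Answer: -65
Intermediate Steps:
f = -3 (f = 3*(-4 + 3) = 3*(-1) = -3)
A(X) = -42/X (A(X) = (6*(-7))/X = -42/X)
p(-199, 120) + A(f) = (-199 + 120) - 42/(-3) = -79 - 42*(-⅓) = -79 + 14 = -65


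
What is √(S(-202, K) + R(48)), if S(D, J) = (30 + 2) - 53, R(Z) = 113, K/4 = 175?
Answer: 2*√23 ≈ 9.5917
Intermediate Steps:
K = 700 (K = 4*175 = 700)
S(D, J) = -21 (S(D, J) = 32 - 53 = -21)
√(S(-202, K) + R(48)) = √(-21 + 113) = √92 = 2*√23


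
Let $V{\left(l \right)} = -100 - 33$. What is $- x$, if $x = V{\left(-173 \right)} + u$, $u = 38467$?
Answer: $-38334$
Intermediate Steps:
$V{\left(l \right)} = -133$ ($V{\left(l \right)} = -100 - 33 = -133$)
$x = 38334$ ($x = -133 + 38467 = 38334$)
$- x = \left(-1\right) 38334 = -38334$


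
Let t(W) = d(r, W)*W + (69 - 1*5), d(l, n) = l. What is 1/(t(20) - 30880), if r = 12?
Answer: -1/30576 ≈ -3.2705e-5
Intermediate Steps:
t(W) = 64 + 12*W (t(W) = 12*W + (69 - 1*5) = 12*W + (69 - 5) = 12*W + 64 = 64 + 12*W)
1/(t(20) - 30880) = 1/((64 + 12*20) - 30880) = 1/((64 + 240) - 30880) = 1/(304 - 30880) = 1/(-30576) = -1/30576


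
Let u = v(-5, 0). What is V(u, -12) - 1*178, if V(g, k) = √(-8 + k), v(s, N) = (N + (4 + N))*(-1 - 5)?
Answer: -178 + 2*I*√5 ≈ -178.0 + 4.4721*I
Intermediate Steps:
v(s, N) = -24 - 12*N (v(s, N) = (4 + 2*N)*(-6) = -24 - 12*N)
u = -24 (u = -24 - 12*0 = -24 + 0 = -24)
V(u, -12) - 1*178 = √(-8 - 12) - 1*178 = √(-20) - 178 = 2*I*√5 - 178 = -178 + 2*I*√5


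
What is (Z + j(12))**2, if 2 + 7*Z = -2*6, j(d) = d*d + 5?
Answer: 21609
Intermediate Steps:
j(d) = 5 + d**2 (j(d) = d**2 + 5 = 5 + d**2)
Z = -2 (Z = -2/7 + (-2*6)/7 = -2/7 + (1/7)*(-12) = -2/7 - 12/7 = -2)
(Z + j(12))**2 = (-2 + (5 + 12**2))**2 = (-2 + (5 + 144))**2 = (-2 + 149)**2 = 147**2 = 21609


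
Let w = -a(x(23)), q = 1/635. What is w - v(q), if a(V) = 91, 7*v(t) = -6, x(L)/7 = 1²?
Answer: -631/7 ≈ -90.143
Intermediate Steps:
x(L) = 7 (x(L) = 7*1² = 7*1 = 7)
q = 1/635 ≈ 0.0015748
v(t) = -6/7 (v(t) = (⅐)*(-6) = -6/7)
w = -91 (w = -1*91 = -91)
w - v(q) = -91 - 1*(-6/7) = -91 + 6/7 = -631/7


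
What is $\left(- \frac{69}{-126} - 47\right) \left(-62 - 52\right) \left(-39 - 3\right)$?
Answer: $-222414$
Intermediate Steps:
$\left(- \frac{69}{-126} - 47\right) \left(-62 - 52\right) \left(-39 - 3\right) = \left(\left(-69\right) \left(- \frac{1}{126}\right) - 47\right) \left(\left(-114\right) \left(-42\right)\right) = \left(\frac{23}{42} - 47\right) 4788 = \left(- \frac{1951}{42}\right) 4788 = -222414$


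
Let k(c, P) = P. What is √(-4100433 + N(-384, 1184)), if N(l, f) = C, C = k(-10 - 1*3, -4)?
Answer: I*√4100437 ≈ 2025.0*I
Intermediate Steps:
C = -4
N(l, f) = -4
√(-4100433 + N(-384, 1184)) = √(-4100433 - 4) = √(-4100437) = I*√4100437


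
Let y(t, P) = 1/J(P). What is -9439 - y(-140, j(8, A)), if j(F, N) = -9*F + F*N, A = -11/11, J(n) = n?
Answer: -755119/80 ≈ -9439.0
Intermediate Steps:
A = -1 (A = -11*1/11 = -1)
y(t, P) = 1/P
-9439 - y(-140, j(8, A)) = -9439 - 1/(8*(-9 - 1)) = -9439 - 1/(8*(-10)) = -9439 - 1/(-80) = -9439 - 1*(-1/80) = -9439 + 1/80 = -755119/80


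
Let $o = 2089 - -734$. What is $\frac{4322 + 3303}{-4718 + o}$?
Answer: $- \frac{1525}{379} \approx -4.0237$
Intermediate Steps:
$o = 2823$ ($o = 2089 + 734 = 2823$)
$\frac{4322 + 3303}{-4718 + o} = \frac{4322 + 3303}{-4718 + 2823} = \frac{7625}{-1895} = 7625 \left(- \frac{1}{1895}\right) = - \frac{1525}{379}$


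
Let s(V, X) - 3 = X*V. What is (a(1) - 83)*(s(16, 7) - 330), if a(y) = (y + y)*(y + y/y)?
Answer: 16985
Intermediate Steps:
a(y) = 2*y*(1 + y) (a(y) = (2*y)*(y + 1) = (2*y)*(1 + y) = 2*y*(1 + y))
s(V, X) = 3 + V*X (s(V, X) = 3 + X*V = 3 + V*X)
(a(1) - 83)*(s(16, 7) - 330) = (2*1*(1 + 1) - 83)*((3 + 16*7) - 330) = (2*1*2 - 83)*((3 + 112) - 330) = (4 - 83)*(115 - 330) = -79*(-215) = 16985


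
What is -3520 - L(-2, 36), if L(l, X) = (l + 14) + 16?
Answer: -3548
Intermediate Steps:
L(l, X) = 30 + l (L(l, X) = (14 + l) + 16 = 30 + l)
-3520 - L(-2, 36) = -3520 - (30 - 2) = -3520 - 1*28 = -3520 - 28 = -3548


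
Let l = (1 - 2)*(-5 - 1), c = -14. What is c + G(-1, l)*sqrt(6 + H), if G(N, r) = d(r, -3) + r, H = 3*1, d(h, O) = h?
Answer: 22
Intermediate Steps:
H = 3
l = 6 (l = -1*(-6) = 6)
G(N, r) = 2*r (G(N, r) = r + r = 2*r)
c + G(-1, l)*sqrt(6 + H) = -14 + (2*6)*sqrt(6 + 3) = -14 + 12*sqrt(9) = -14 + 12*3 = -14 + 36 = 22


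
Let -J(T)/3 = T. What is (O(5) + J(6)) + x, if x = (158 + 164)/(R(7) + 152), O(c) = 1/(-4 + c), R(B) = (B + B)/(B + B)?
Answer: -2279/153 ≈ -14.895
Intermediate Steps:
J(T) = -3*T
R(B) = 1 (R(B) = (2*B)/((2*B)) = (2*B)*(1/(2*B)) = 1)
x = 322/153 (x = (158 + 164)/(1 + 152) = 322/153 ≈ 2.1046)
(O(5) + J(6)) + x = (1/(-4 + 5) - 3*6) + 322/153 = (1/1 - 18) + 322/153 = (1 - 18) + 322/153 = -17 + 322/153 = -2279/153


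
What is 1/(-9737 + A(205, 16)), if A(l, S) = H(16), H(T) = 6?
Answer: -1/9731 ≈ -0.00010276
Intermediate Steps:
A(l, S) = 6
1/(-9737 + A(205, 16)) = 1/(-9737 + 6) = 1/(-9731) = -1/9731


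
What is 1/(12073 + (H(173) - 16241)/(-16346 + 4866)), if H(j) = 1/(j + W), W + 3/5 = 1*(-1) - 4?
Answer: 1201095/14502519149 ≈ 8.2820e-5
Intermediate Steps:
W = -28/5 (W = -⅗ + (1*(-1) - 4) = -⅗ + (-1 - 4) = -⅗ - 5 = -28/5 ≈ -5.6000)
H(j) = 1/(-28/5 + j) (H(j) = 1/(j - 28/5) = 1/(-28/5 + j))
1/(12073 + (H(173) - 16241)/(-16346 + 4866)) = 1/(12073 + (5/(-28 + 5*173) - 16241)/(-16346 + 4866)) = 1/(12073 + (5/(-28 + 865) - 16241)/(-11480)) = 1/(12073 + (5/837 - 16241)*(-1/11480)) = 1/(12073 - 13593712/837*(-1/11480)) = 1/(12073 + 1699214/1201095) = 1/(14502519149/1201095) = 1201095/14502519149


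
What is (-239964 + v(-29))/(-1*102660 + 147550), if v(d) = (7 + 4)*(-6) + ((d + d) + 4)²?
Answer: -118557/22445 ≈ -5.2821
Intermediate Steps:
v(d) = -66 + (4 + 2*d)² (v(d) = 11*(-6) + (2*d + 4)² = -66 + (4 + 2*d)²)
(-239964 + v(-29))/(-1*102660 + 147550) = (-239964 + (-66 + 4*(2 - 29)²))/(-1*102660 + 147550) = (-239964 + (-66 + 4*(-27)²))/(-102660 + 147550) = (-239964 + (-66 + 4*729))/44890 = (-239964 + (-66 + 2916))*(1/44890) = (-239964 + 2850)*(1/44890) = -237114*1/44890 = -118557/22445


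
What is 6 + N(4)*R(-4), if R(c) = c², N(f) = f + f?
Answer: 134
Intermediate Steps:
N(f) = 2*f
6 + N(4)*R(-4) = 6 + (2*4)*(-4)² = 6 + 8*16 = 6 + 128 = 134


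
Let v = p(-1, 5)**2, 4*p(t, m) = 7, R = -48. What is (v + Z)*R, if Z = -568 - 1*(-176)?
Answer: 18669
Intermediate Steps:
p(t, m) = 7/4 (p(t, m) = (1/4)*7 = 7/4)
v = 49/16 (v = (7/4)**2 = 49/16 ≈ 3.0625)
Z = -392 (Z = -568 + 176 = -392)
(v + Z)*R = (49/16 - 392)*(-48) = -6223/16*(-48) = 18669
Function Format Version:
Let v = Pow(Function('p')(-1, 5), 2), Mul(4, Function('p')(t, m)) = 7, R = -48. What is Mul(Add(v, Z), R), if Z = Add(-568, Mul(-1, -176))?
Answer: 18669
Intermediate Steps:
Function('p')(t, m) = Rational(7, 4) (Function('p')(t, m) = Mul(Rational(1, 4), 7) = Rational(7, 4))
v = Rational(49, 16) (v = Pow(Rational(7, 4), 2) = Rational(49, 16) ≈ 3.0625)
Z = -392 (Z = Add(-568, 176) = -392)
Mul(Add(v, Z), R) = Mul(Add(Rational(49, 16), -392), -48) = Mul(Rational(-6223, 16), -48) = 18669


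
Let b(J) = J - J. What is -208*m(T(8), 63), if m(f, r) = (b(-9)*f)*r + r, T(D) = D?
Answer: -13104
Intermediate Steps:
b(J) = 0
m(f, r) = r (m(f, r) = (0*f)*r + r = 0*r + r = 0 + r = r)
-208*m(T(8), 63) = -208*63 = -13104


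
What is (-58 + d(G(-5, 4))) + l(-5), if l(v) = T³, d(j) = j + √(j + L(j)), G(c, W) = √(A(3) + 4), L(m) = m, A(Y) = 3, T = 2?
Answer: -50 + √7 + √2*7^(¼) ≈ -45.054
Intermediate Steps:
G(c, W) = √7 (G(c, W) = √(3 + 4) = √7)
d(j) = j + √2*√j (d(j) = j + √(j + j) = j + √(2*j) = j + √2*√j)
l(v) = 8 (l(v) = 2³ = 8)
(-58 + d(G(-5, 4))) + l(-5) = (-58 + (√7 + √2*√(√7))) + 8 = (-58 + (√7 + √2*7^(¼))) + 8 = (-58 + √7 + √2*7^(¼)) + 8 = -50 + √7 + √2*7^(¼)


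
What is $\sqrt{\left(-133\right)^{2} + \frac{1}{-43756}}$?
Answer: $\frac{3 \sqrt{940753857793}}{21878} \approx 133.0$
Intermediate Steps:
$\sqrt{\left(-133\right)^{2} + \frac{1}{-43756}} = \sqrt{17689 - \frac{1}{43756}} = \sqrt{\frac{773999883}{43756}} = \frac{3 \sqrt{940753857793}}{21878}$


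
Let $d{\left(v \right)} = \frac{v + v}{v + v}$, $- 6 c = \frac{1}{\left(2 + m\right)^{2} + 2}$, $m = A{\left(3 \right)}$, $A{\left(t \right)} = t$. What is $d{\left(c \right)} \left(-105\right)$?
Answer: $-105$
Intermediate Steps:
$m = 3$
$c = - \frac{1}{162}$ ($c = - \frac{1}{6 \left(\left(2 + 3\right)^{2} + 2\right)} = - \frac{1}{6 \left(5^{2} + 2\right)} = - \frac{1}{6 \left(25 + 2\right)} = - \frac{1}{6 \cdot 27} = \left(- \frac{1}{6}\right) \frac{1}{27} = - \frac{1}{162} \approx -0.0061728$)
$d{\left(v \right)} = 1$ ($d{\left(v \right)} = \frac{2 v}{2 v} = 2 v \frac{1}{2 v} = 1$)
$d{\left(c \right)} \left(-105\right) = 1 \left(-105\right) = -105$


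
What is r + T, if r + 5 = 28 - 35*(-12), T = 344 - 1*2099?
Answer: -1312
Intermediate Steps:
T = -1755 (T = 344 - 2099 = -1755)
r = 443 (r = -5 + (28 - 35*(-12)) = -5 + (28 + 420) = -5 + 448 = 443)
r + T = 443 - 1755 = -1312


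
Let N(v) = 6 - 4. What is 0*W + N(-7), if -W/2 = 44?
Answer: 2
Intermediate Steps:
N(v) = 2
W = -88 (W = -2*44 = -88)
0*W + N(-7) = 0*(-88) + 2 = 0 + 2 = 2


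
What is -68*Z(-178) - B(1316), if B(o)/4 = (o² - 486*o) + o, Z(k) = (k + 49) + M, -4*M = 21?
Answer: -4365255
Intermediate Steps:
M = -21/4 (M = -¼*21 = -21/4 ≈ -5.2500)
Z(k) = 175/4 + k (Z(k) = (k + 49) - 21/4 = (49 + k) - 21/4 = 175/4 + k)
B(o) = -1940*o + 4*o² (B(o) = 4*((o² - 486*o) + o) = 4*(o² - 485*o) = -1940*o + 4*o²)
-68*Z(-178) - B(1316) = -68*(175/4 - 178) - 4*1316*(-485 + 1316) = -68*(-537/4) - 4*1316*831 = 9129 - 1*4374384 = 9129 - 4374384 = -4365255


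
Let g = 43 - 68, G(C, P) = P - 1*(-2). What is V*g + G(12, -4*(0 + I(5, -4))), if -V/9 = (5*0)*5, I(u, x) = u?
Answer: -18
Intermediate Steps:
G(C, P) = 2 + P (G(C, P) = P + 2 = 2 + P)
V = 0 (V = -9*5*0*5 = -0*5 = -9*0 = 0)
g = -25
V*g + G(12, -4*(0 + I(5, -4))) = 0*(-25) + (2 - 4*(0 + 5)) = 0 + (2 - 4*5) = 0 + (2 - 20) = 0 - 18 = -18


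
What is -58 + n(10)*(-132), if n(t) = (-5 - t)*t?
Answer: 19742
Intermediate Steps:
n(t) = t*(-5 - t)
-58 + n(10)*(-132) = -58 - 1*10*(5 + 10)*(-132) = -58 - 1*10*15*(-132) = -58 - 150*(-132) = -58 + 19800 = 19742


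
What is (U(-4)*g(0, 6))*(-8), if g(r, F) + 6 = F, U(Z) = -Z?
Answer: 0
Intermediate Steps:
g(r, F) = -6 + F
(U(-4)*g(0, 6))*(-8) = ((-1*(-4))*(-6 + 6))*(-8) = (4*0)*(-8) = 0*(-8) = 0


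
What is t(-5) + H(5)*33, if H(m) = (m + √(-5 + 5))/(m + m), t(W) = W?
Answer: 23/2 ≈ 11.500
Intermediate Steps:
H(m) = ½ (H(m) = (m + √0)/((2*m)) = (m + 0)*(1/(2*m)) = m*(1/(2*m)) = ½)
t(-5) + H(5)*33 = -5 + (½)*33 = -5 + 33/2 = 23/2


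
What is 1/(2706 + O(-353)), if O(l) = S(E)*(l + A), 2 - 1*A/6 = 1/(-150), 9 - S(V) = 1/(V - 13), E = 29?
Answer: -100/34133 ≈ -0.0029297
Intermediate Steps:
S(V) = 9 - 1/(-13 + V) (S(V) = 9 - 1/(V - 13) = 9 - 1/(-13 + V))
A = 301/25 (A = 12 - 6/(-150) = 12 - 6*(-1/150) = 12 + 1/25 = 301/25 ≈ 12.040)
O(l) = 43043/400 + 143*l/16 (O(l) = ((-118 + 9*29)/(-13 + 29))*(l + 301/25) = ((-118 + 261)/16)*(301/25 + l) = ((1/16)*143)*(301/25 + l) = 143*(301/25 + l)/16 = 43043/400 + 143*l/16)
1/(2706 + O(-353)) = 1/(2706 + (43043/400 + (143/16)*(-353))) = 1/(2706 + (43043/400 - 50479/16)) = 1/(2706 - 304733/100) = 1/(-34133/100) = -100/34133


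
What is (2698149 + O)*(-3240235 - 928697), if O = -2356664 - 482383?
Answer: 587394180936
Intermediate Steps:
O = -2839047
(2698149 + O)*(-3240235 - 928697) = (2698149 - 2839047)*(-3240235 - 928697) = -140898*(-4168932) = 587394180936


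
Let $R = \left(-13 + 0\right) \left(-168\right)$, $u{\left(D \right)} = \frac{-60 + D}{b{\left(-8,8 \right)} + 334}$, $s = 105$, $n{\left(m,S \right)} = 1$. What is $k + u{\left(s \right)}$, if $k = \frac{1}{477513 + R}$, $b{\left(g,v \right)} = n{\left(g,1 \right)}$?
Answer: $\frac{4317340}{32139699} \approx 0.13433$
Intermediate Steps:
$b{\left(g,v \right)} = 1$
$u{\left(D \right)} = - \frac{12}{67} + \frac{D}{335}$ ($u{\left(D \right)} = \frac{-60 + D}{1 + 334} = \frac{-60 + D}{335} = \left(-60 + D\right) \frac{1}{335} = - \frac{12}{67} + \frac{D}{335}$)
$R = 2184$ ($R = \left(-13\right) \left(-168\right) = 2184$)
$k = \frac{1}{479697}$ ($k = \frac{1}{477513 + 2184} = \frac{1}{479697} \approx 2.0846 \cdot 10^{-6}$)
$k + u{\left(s \right)} = \frac{1}{479697} + \left(- \frac{12}{67} + \frac{1}{335} \cdot 105\right) = \frac{1}{479697} + \left(- \frac{12}{67} + \frac{21}{67}\right) = \frac{1}{479697} + \frac{9}{67} = \frac{4317340}{32139699}$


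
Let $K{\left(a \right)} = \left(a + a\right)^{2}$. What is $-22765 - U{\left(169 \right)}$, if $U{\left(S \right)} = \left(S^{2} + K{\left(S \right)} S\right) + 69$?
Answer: $-19358631$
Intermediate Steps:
$K{\left(a \right)} = 4 a^{2}$ ($K{\left(a \right)} = \left(2 a\right)^{2} = 4 a^{2}$)
$U{\left(S \right)} = 69 + S^{2} + 4 S^{3}$ ($U{\left(S \right)} = \left(S^{2} + 4 S^{2} S\right) + 69 = \left(S^{2} + 4 S^{3}\right) + 69 = 69 + S^{2} + 4 S^{3}$)
$-22765 - U{\left(169 \right)} = -22765 - \left(69 + 169^{2} + 4 \cdot 169^{3}\right) = -22765 - \left(69 + 28561 + 4 \cdot 4826809\right) = -22765 - \left(69 + 28561 + 19307236\right) = -22765 - 19335866 = -19358631$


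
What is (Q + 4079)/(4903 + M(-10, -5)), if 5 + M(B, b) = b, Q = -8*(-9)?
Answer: 593/699 ≈ 0.84835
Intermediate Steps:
Q = 72
M(B, b) = -5 + b
(Q + 4079)/(4903 + M(-10, -5)) = (72 + 4079)/(4903 + (-5 - 5)) = 4151/(4903 - 10) = 4151/4893 = 4151*(1/4893) = 593/699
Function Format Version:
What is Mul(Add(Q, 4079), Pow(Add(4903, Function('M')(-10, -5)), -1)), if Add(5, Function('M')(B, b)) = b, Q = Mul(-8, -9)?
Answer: Rational(593, 699) ≈ 0.84835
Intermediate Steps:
Q = 72
Function('M')(B, b) = Add(-5, b)
Mul(Add(Q, 4079), Pow(Add(4903, Function('M')(-10, -5)), -1)) = Mul(Add(72, 4079), Pow(Add(4903, Add(-5, -5)), -1)) = Mul(4151, Pow(Add(4903, -10), -1)) = Mul(4151, Pow(4893, -1)) = Mul(4151, Rational(1, 4893)) = Rational(593, 699)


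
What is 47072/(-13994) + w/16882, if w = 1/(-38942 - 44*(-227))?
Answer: -11504430416405/3420143591716 ≈ -3.3637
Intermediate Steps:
w = -1/28954 (w = 1/(-38942 + 9988) = 1/(-28954) = -1/28954 ≈ -3.4538e-5)
47072/(-13994) + w/16882 = 47072/(-13994) - 1/28954/16882 = 47072*(-1/13994) - 1/28954*1/16882 = -23536/6997 - 1/488801428 = -11504430416405/3420143591716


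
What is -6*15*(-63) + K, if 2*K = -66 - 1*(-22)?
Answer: 5648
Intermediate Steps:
K = -22 (K = (-66 - 1*(-22))/2 = (-66 + 22)/2 = (½)*(-44) = -22)
-6*15*(-63) + K = -6*15*(-63) - 22 = -90*(-63) - 22 = 5670 - 22 = 5648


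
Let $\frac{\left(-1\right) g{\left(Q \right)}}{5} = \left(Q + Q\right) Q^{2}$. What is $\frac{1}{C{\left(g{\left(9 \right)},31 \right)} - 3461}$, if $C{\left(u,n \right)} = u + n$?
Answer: $- \frac{1}{10720} \approx -9.3284 \cdot 10^{-5}$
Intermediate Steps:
$g{\left(Q \right)} = - 10 Q^{3}$ ($g{\left(Q \right)} = - 5 \left(Q + Q\right) Q^{2} = - 5 \cdot 2 Q Q^{2} = - 5 \cdot 2 Q^{3} = - 10 Q^{3}$)
$C{\left(u,n \right)} = n + u$
$\frac{1}{C{\left(g{\left(9 \right)},31 \right)} - 3461} = \frac{1}{\left(31 - 10 \cdot 9^{3}\right) - 3461} = \frac{1}{\left(31 - 7290\right) - 3461} = \frac{1}{-7259 - 3461} = \frac{1}{-10720} = - \frac{1}{10720}$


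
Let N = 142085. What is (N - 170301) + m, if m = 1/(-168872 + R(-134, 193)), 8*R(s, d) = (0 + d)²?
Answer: -37068121040/1313727 ≈ -28216.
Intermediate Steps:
R(s, d) = d²/8 (R(s, d) = (0 + d)²/8 = d²/8)
m = -8/1313727 (m = 1/(-168872 + (⅛)*193²) = 1/(-168872 + (⅛)*37249) = 1/(-168872 + 37249/8) = 1/(-1313727/8) = -8/1313727 ≈ -6.0895e-6)
(N - 170301) + m = (142085 - 170301) - 8/1313727 = -28216 - 8/1313727 = -37068121040/1313727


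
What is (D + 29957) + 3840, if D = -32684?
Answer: 1113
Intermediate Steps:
(D + 29957) + 3840 = (-32684 + 29957) + 3840 = -2727 + 3840 = 1113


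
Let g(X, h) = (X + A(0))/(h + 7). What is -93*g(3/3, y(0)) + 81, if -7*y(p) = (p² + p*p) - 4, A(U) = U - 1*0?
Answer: 3642/53 ≈ 68.717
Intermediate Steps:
A(U) = U (A(U) = U + 0 = U)
y(p) = 4/7 - 2*p²/7 (y(p) = -((p² + p*p) - 4)/7 = -((p² + p²) - 4)/7 = -(2*p² - 4)/7 = -(-4 + 2*p²)/7 = 4/7 - 2*p²/7)
g(X, h) = X/(7 + h) (g(X, h) = (X + 0)/(h + 7) = X/(7 + h))
-93*g(3/3, y(0)) + 81 = -93*3/3/(7 + (4/7 - 2/7*0²)) + 81 = -93*3*(⅓)/(7 + (4/7 - 2/7*0)) + 81 = -93/(7 + (4/7 + 0)) + 81 = -93/(7 + 4/7) + 81 = -93/53/7 + 81 = -93*7/53 + 81 = -651/53 + 81 = 3642/53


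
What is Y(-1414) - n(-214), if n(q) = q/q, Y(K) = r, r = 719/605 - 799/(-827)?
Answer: 577673/500335 ≈ 1.1546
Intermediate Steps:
r = 1078008/500335 (r = 719*(1/605) - 799*(-1/827) = 719/605 + 799/827 = 1078008/500335 ≈ 2.1546)
Y(K) = 1078008/500335
n(q) = 1
Y(-1414) - n(-214) = 1078008/500335 - 1*1 = 1078008/500335 - 1 = 577673/500335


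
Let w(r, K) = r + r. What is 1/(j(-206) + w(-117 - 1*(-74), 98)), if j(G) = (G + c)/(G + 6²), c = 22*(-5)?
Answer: -85/7152 ≈ -0.011885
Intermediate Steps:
c = -110
j(G) = (-110 + G)/(36 + G) (j(G) = (G - 110)/(G + 6²) = (-110 + G)/(G + 36) = (-110 + G)/(36 + G))
w(r, K) = 2*r
1/(j(-206) + w(-117 - 1*(-74), 98)) = 1/((-110 - 206)/(36 - 206) + 2*(-117 - 1*(-74))) = 1/(-316/(-170) + 2*(-117 + 74)) = 1/(-1/170*(-316) + 2*(-43)) = 1/(158/85 - 86) = 1/(-7152/85) = -85/7152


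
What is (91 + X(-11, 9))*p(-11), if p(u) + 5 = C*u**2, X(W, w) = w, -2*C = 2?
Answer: -12600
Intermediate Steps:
C = -1 (C = -1/2*2 = -1)
p(u) = -5 - u**2
(91 + X(-11, 9))*p(-11) = (91 + 9)*(-5 - 1*(-11)**2) = 100*(-5 - 1*121) = 100*(-5 - 121) = 100*(-126) = -12600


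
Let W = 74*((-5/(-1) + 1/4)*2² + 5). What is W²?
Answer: 3701776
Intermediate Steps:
W = 1924 (W = 74*((-5*(-1) + 1*(¼))*4 + 5) = 74*((5 + ¼)*4 + 5) = 74*((21/4)*4 + 5) = 74*(21 + 5) = 74*26 = 1924)
W² = 1924² = 3701776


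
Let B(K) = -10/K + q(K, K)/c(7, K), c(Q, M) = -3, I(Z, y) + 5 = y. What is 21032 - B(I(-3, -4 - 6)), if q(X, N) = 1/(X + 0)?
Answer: 946409/45 ≈ 21031.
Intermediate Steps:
I(Z, y) = -5 + y
q(X, N) = 1/X
B(K) = -31/(3*K) (B(K) = -10/K + 1/(K*(-3)) = -10/K - ⅓/K = -10/K - 1/(3*K) = -31/(3*K))
21032 - B(I(-3, -4 - 6)) = 21032 - (-31)/(3*(-5 + (-4 - 6))) = 21032 - (-31)/(3*(-5 - 10)) = 21032 - (-31)/(3*(-15)) = 21032 - (-31)*(-1)/(3*15) = 21032 - 1*31/45 = 21032 - 31/45 = 946409/45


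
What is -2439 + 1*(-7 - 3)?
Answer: -2449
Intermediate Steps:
-2439 + 1*(-7 - 3) = -2439 + 1*(-10) = -2439 - 10 = -2449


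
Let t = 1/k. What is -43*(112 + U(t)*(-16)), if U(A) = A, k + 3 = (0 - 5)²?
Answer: -52632/11 ≈ -4784.7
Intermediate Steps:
k = 22 (k = -3 + (0 - 5)² = -3 + (-5)² = -3 + 25 = 22)
t = 1/22 ≈ 0.045455
-43*(112 + U(t)*(-16)) = -43*(112 + (1/22)*(-16)) = -43*(112 - 8/11) = -43*1224/11 = -52632/11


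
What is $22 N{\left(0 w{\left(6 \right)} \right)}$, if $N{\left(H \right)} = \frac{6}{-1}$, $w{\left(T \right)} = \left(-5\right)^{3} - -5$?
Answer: $-132$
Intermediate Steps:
$w{\left(T \right)} = -120$ ($w{\left(T \right)} = -125 + 5 = -120$)
$N{\left(H \right)} = -6$ ($N{\left(H \right)} = 6 \left(-1\right) = -6$)
$22 N{\left(0 w{\left(6 \right)} \right)} = 22 \left(-6\right) = -132$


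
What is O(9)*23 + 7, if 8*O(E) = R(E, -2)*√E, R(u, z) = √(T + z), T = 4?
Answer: 7 + 69*√2/8 ≈ 19.198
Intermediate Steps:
R(u, z) = √(4 + z)
O(E) = √2*√E/8 (O(E) = (√(4 - 2)*√E)/8 = (√2*√E)/8 = √2*√E/8)
O(9)*23 + 7 = (√2*√9/8)*23 + 7 = ((⅛)*√2*3)*23 + 7 = (3*√2/8)*23 + 7 = 69*√2/8 + 7 = 7 + 69*√2/8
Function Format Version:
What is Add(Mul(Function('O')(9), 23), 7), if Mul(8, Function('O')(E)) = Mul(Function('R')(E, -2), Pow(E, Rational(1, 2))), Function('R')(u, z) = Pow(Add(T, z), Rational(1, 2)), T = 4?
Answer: Add(7, Mul(Rational(69, 8), Pow(2, Rational(1, 2)))) ≈ 19.198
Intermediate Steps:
Function('R')(u, z) = Pow(Add(4, z), Rational(1, 2))
Function('O')(E) = Mul(Rational(1, 8), Pow(2, Rational(1, 2)), Pow(E, Rational(1, 2))) (Function('O')(E) = Mul(Rational(1, 8), Mul(Pow(Add(4, -2), Rational(1, 2)), Pow(E, Rational(1, 2)))) = Mul(Rational(1, 8), Mul(Pow(2, Rational(1, 2)), Pow(E, Rational(1, 2)))) = Mul(Rational(1, 8), Pow(2, Rational(1, 2)), Pow(E, Rational(1, 2))))
Add(Mul(Function('O')(9), 23), 7) = Add(Mul(Mul(Rational(1, 8), Pow(2, Rational(1, 2)), Pow(9, Rational(1, 2))), 23), 7) = Add(Mul(Mul(Rational(1, 8), Pow(2, Rational(1, 2)), 3), 23), 7) = Add(Mul(Mul(Rational(3, 8), Pow(2, Rational(1, 2))), 23), 7) = Add(Mul(Rational(69, 8), Pow(2, Rational(1, 2))), 7) = Add(7, Mul(Rational(69, 8), Pow(2, Rational(1, 2))))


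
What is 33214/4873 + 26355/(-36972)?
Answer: 366520031/60054852 ≈ 6.1031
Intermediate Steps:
33214/4873 + 26355/(-36972) = 33214*(1/4873) + 26355*(-1/36972) = 33214/4873 - 8785/12324 = 366520031/60054852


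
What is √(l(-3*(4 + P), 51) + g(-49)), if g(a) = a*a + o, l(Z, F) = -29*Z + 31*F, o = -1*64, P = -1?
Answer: √4179 ≈ 64.645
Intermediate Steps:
o = -64
g(a) = -64 + a² (g(a) = a*a - 64 = a² - 64 = -64 + a²)
√(l(-3*(4 + P), 51) + g(-49)) = √((-(-87)*(4 - 1) + 31*51) + (-64 + (-49)²)) = √((-(-87)*3 + 1581) + (-64 + 2401)) = √((-29*(-9) + 1581) + 2337) = √((261 + 1581) + 2337) = √(1842 + 2337) = √4179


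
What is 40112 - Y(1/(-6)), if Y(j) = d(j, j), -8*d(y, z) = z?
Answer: 1925375/48 ≈ 40112.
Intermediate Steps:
d(y, z) = -z/8
Y(j) = -j/8
40112 - Y(1/(-6)) = 40112 - (-1)/(8*(-6)) = 40112 - (-1)*(-1)/(8*6) = 40112 - 1*1/48 = 40112 - 1/48 = 1925375/48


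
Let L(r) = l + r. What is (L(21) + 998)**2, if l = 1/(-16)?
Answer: 265787809/256 ≈ 1.0382e+6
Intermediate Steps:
l = -1/16 ≈ -0.062500
L(r) = -1/16 + r
(L(21) + 998)**2 = ((-1/16 + 21) + 998)**2 = (335/16 + 998)**2 = (16303/16)**2 = 265787809/256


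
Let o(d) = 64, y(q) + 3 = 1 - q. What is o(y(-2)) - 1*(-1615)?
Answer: 1679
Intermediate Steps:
y(q) = -2 - q (y(q) = -3 + (1 - q) = -2 - q)
o(y(-2)) - 1*(-1615) = 64 - 1*(-1615) = 64 + 1615 = 1679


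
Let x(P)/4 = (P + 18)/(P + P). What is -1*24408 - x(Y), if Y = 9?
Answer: -24414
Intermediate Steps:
x(P) = 2*(18 + P)/P (x(P) = 4*((P + 18)/(P + P)) = 4*((18 + P)/((2*P))) = 4*((18 + P)*(1/(2*P))) = 4*((18 + P)/(2*P)) = 2*(18 + P)/P)
-1*24408 - x(Y) = -1*24408 - (2 + 36/9) = -24408 - (2 + 36*(⅑)) = -24408 - (2 + 4) = -24408 - 1*6 = -24408 - 6 = -24414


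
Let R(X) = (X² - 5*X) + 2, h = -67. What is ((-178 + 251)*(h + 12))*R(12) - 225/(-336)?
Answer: -38672405/112 ≈ -3.4529e+5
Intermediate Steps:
R(X) = 2 + X² - 5*X
((-178 + 251)*(h + 12))*R(12) - 225/(-336) = ((-178 + 251)*(-67 + 12))*(2 + 12² - 5*12) - 225/(-336) = (73*(-55))*(2 + 144 - 60) - 225*(-1/336) = -4015*86 + 75/112 = -345290 + 75/112 = -38672405/112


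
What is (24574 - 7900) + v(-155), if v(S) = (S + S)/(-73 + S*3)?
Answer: 4485461/269 ≈ 16675.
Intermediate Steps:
v(S) = 2*S/(-73 + 3*S) (v(S) = (2*S)/(-73 + 3*S) = 2*S/(-73 + 3*S))
(24574 - 7900) + v(-155) = (24574 - 7900) + 2*(-155)/(-73 + 3*(-155)) = 16674 + 2*(-155)/(-73 - 465) = 16674 + 2*(-155)/(-538) = 16674 + 2*(-155)*(-1/538) = 16674 + 155/269 = 4485461/269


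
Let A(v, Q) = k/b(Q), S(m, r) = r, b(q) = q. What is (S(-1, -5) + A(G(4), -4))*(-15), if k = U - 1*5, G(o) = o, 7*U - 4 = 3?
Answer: 60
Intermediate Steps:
U = 1 (U = 4/7 + (⅐)*3 = 4/7 + 3/7 = 1)
k = -4 (k = 1 - 1*5 = 1 - 5 = -4)
A(v, Q) = -4/Q
(S(-1, -5) + A(G(4), -4))*(-15) = (-5 - 4/(-4))*(-15) = (-5 - 4*(-¼))*(-15) = (-5 + 1)*(-15) = -4*(-15) = 60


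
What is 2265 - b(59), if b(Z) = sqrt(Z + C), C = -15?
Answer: 2265 - 2*sqrt(11) ≈ 2258.4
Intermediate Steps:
b(Z) = sqrt(-15 + Z) (b(Z) = sqrt(Z - 15) = sqrt(-15 + Z))
2265 - b(59) = 2265 - sqrt(-15 + 59) = 2265 - sqrt(44) = 2265 - 2*sqrt(11)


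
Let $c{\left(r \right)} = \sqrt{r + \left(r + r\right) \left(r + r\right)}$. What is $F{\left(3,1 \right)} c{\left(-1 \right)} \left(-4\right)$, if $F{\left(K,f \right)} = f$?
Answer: $- 4 \sqrt{3} \approx -6.9282$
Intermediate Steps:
$c{\left(r \right)} = \sqrt{r + 4 r^{2}}$ ($c{\left(r \right)} = \sqrt{r + 2 r 2 r} = \sqrt{r + 4 r^{2}}$)
$F{\left(3,1 \right)} c{\left(-1 \right)} \left(-4\right) = 1 \sqrt{- (1 + 4 \left(-1\right))} \left(-4\right) = 1 \sqrt{- (1 - 4)} \left(-4\right) = 1 \sqrt{\left(-1\right) \left(-3\right)} \left(-4\right) = 1 \sqrt{3} \left(-4\right) = \sqrt{3} \left(-4\right) = - 4 \sqrt{3}$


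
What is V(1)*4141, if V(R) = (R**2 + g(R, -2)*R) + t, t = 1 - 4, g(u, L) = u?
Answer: -4141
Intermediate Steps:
t = -3
V(R) = -3 + 2*R**2 (V(R) = (R**2 + R*R) - 3 = (R**2 + R**2) - 3 = 2*R**2 - 3 = -3 + 2*R**2)
V(1)*4141 = (-3 + 2*1**2)*4141 = (-3 + 2*1)*4141 = (-3 + 2)*4141 = -1*4141 = -4141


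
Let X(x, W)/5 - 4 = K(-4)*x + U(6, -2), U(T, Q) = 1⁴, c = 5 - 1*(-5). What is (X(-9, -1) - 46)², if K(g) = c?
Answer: 221841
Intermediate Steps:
c = 10 (c = 5 + 5 = 10)
K(g) = 10
U(T, Q) = 1
X(x, W) = 25 + 50*x (X(x, W) = 20 + 5*(10*x + 1) = 20 + 5*(1 + 10*x) = 20 + (5 + 50*x) = 25 + 50*x)
(X(-9, -1) - 46)² = ((25 + 50*(-9)) - 46)² = ((25 - 450) - 46)² = (-425 - 46)² = (-471)² = 221841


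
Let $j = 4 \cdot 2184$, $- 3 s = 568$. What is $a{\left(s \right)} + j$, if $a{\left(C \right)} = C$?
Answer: $\frac{25640}{3} \approx 8546.7$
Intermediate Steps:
$s = - \frac{568}{3}$ ($s = \left(- \frac{1}{3}\right) 568 = - \frac{568}{3} \approx -189.33$)
$j = 8736$
$a{\left(s \right)} + j = - \frac{568}{3} + 8736 = \frac{25640}{3}$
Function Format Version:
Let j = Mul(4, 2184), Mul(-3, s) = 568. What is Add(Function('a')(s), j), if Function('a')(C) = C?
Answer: Rational(25640, 3) ≈ 8546.7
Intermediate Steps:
s = Rational(-568, 3) (s = Mul(Rational(-1, 3), 568) = Rational(-568, 3) ≈ -189.33)
j = 8736
Add(Function('a')(s), j) = Add(Rational(-568, 3), 8736) = Rational(25640, 3)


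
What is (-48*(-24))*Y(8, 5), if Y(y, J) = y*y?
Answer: 73728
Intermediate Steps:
Y(y, J) = y²
(-48*(-24))*Y(8, 5) = -48*(-24)*8² = 1152*64 = 73728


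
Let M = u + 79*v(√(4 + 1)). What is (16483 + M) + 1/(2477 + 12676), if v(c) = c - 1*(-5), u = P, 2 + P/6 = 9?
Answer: 256388761/15153 + 79*√5 ≈ 17097.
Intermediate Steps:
P = 42 (P = -12 + 6*9 = -12 + 54 = 42)
u = 42
v(c) = 5 + c (v(c) = c + 5 = 5 + c)
M = 437 + 79*√5 (M = 42 + 79*(5 + √(4 + 1)) = 42 + 79*(5 + √5) = 42 + (395 + 79*√5) = 437 + 79*√5 ≈ 613.65)
(16483 + M) + 1/(2477 + 12676) = (16483 + (437 + 79*√5)) + 1/(2477 + 12676) = (16920 + 79*√5) + 1/15153 = 256388761/15153 + 79*√5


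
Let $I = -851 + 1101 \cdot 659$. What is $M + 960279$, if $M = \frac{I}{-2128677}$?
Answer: $\frac{2044123096175}{2128677} \approx 9.6028 \cdot 10^{5}$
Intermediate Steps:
$I = 724708$ ($I = -851 + 725559 = 724708$)
$M = - \frac{724708}{2128677}$ ($M = \frac{724708}{-2128677} = 724708 \left(- \frac{1}{2128677}\right) = - \frac{724708}{2128677} \approx -0.34045$)
$M + 960279 = - \frac{724708}{2128677} + 960279 = \frac{2044123096175}{2128677}$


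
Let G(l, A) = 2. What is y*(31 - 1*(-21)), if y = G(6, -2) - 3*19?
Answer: -2860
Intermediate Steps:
y = -55 (y = 2 - 3*19 = 2 - 57 = -55)
y*(31 - 1*(-21)) = -55*(31 - 1*(-21)) = -55*(31 + 21) = -55*52 = -2860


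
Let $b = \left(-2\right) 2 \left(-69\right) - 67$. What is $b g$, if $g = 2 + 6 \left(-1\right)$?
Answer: $-836$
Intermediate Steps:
$b = 209$ ($b = \left(-4\right) \left(-69\right) - 67 = 276 - 67 = 209$)
$g = -4$ ($g = 2 - 6 = -4$)
$b g = 209 \left(-4\right) = -836$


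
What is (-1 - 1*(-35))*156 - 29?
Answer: 5275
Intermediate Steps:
(-1 - 1*(-35))*156 - 29 = (-1 + 35)*156 - 29 = 34*156 - 29 = 5304 - 29 = 5275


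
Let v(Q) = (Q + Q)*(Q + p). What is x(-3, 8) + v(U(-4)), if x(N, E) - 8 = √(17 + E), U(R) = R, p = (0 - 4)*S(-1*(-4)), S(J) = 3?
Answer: 141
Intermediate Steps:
p = -12 (p = (0 - 4)*3 = -4*3 = -12)
x(N, E) = 8 + √(17 + E)
v(Q) = 2*Q*(-12 + Q) (v(Q) = (Q + Q)*(Q - 12) = (2*Q)*(-12 + Q) = 2*Q*(-12 + Q))
x(-3, 8) + v(U(-4)) = (8 + √(17 + 8)) + 2*(-4)*(-12 - 4) = (8 + √25) + 2*(-4)*(-16) = (8 + 5) + 128 = 13 + 128 = 141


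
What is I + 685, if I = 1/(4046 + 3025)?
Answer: 4843636/7071 ≈ 685.00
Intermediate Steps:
I = 1/7071 ≈ 0.00014142
I + 685 = 1/7071 + 685 = 4843636/7071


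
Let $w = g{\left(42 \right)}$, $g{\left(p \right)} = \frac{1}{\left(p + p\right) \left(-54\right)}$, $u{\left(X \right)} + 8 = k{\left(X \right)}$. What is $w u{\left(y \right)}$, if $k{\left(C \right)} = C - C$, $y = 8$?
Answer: $\frac{1}{567} \approx 0.0017637$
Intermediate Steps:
$k{\left(C \right)} = 0$
$u{\left(X \right)} = -8$ ($u{\left(X \right)} = -8 + 0 = -8$)
$g{\left(p \right)} = - \frac{1}{108 p}$ ($g{\left(p \right)} = \frac{1}{2 p} \left(- \frac{1}{54}\right) = - \frac{1}{108 p}$)
$w = - \frac{1}{4536}$ ($w = - \frac{1}{108 \cdot 42} = \left(- \frac{1}{108}\right) \frac{1}{42} = - \frac{1}{4536} \approx -0.00022046$)
$w u{\left(y \right)} = \left(- \frac{1}{4536}\right) \left(-8\right) = \frac{1}{567}$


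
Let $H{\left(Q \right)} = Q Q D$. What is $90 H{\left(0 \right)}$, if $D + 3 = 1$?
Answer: $0$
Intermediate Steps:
$D = -2$ ($D = -3 + 1 = -2$)
$H{\left(Q \right)} = - 2 Q^{2}$ ($H{\left(Q \right)} = Q Q \left(-2\right) = Q^{2} \left(-2\right) = - 2 Q^{2}$)
$90 H{\left(0 \right)} = 90 \left(- 2 \cdot 0^{2}\right) = 90 \left(\left(-2\right) 0\right) = 90 \cdot 0 = 0$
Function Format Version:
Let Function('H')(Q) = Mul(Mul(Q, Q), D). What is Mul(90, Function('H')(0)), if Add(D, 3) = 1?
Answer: 0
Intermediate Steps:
D = -2 (D = Add(-3, 1) = -2)
Function('H')(Q) = Mul(-2, Pow(Q, 2)) (Function('H')(Q) = Mul(Mul(Q, Q), -2) = Mul(Pow(Q, 2), -2) = Mul(-2, Pow(Q, 2)))
Mul(90, Function('H')(0)) = Mul(90, Mul(-2, Pow(0, 2))) = Mul(90, Mul(-2, 0)) = Mul(90, 0) = 0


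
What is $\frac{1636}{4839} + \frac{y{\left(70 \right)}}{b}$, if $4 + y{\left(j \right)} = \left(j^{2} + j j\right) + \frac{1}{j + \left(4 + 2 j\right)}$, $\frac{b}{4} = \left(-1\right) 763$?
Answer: $- \frac{9075696047}{3160486392} \approx -2.8716$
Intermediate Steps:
$b = -3052$ ($b = 4 \left(\left(-1\right) 763\right) = 4 \left(-763\right) = -3052$)
$y{\left(j \right)} = -4 + \frac{1}{4 + 3 j} + 2 j^{2}$ ($y{\left(j \right)} = -4 + \left(\left(j^{2} + j j\right) + \frac{1}{j + \left(4 + 2 j\right)}\right) = -4 + \left(\left(j^{2} + j^{2}\right) + \frac{1}{4 + 3 j}\right) = -4 + \left(2 j^{2} + \frac{1}{4 + 3 j}\right) = -4 + \left(\frac{1}{4 + 3 j} + 2 j^{2}\right) = -4 + \frac{1}{4 + 3 j} + 2 j^{2}$)
$\frac{1636}{4839} + \frac{y{\left(70 \right)}}{b} = \frac{1636}{4839} + \frac{\frac{1}{4 + 3 \cdot 70} \left(-15 - 840 + 6 \cdot 70^{3} + 8 \cdot 70^{2}\right)}{-3052} = 1636 \cdot \frac{1}{4839} + \frac{-15 - 840 + 6 \cdot 343000 + 8 \cdot 4900}{4 + 210} \left(- \frac{1}{3052}\right) = \frac{1636}{4839} + \frac{-15 - 840 + 2058000 + 39200}{214} \left(- \frac{1}{3052}\right) = \frac{1636}{4839} + \frac{1}{214} \cdot 2096345 \left(- \frac{1}{3052}\right) = \frac{1636}{4839} + \frac{2096345}{214} \left(- \frac{1}{3052}\right) = \frac{1636}{4839} - \frac{2096345}{653128} = - \frac{9075696047}{3160486392}$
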